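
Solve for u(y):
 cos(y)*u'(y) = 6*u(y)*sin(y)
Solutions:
 u(y) = C1/cos(y)^6


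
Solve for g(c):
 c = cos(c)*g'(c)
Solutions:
 g(c) = C1 + Integral(c/cos(c), c)


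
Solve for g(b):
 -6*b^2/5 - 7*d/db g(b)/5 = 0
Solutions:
 g(b) = C1 - 2*b^3/7


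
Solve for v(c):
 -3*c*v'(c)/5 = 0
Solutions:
 v(c) = C1


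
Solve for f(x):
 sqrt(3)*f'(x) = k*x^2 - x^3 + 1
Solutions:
 f(x) = C1 + sqrt(3)*k*x^3/9 - sqrt(3)*x^4/12 + sqrt(3)*x/3


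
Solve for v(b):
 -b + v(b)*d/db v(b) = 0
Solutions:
 v(b) = -sqrt(C1 + b^2)
 v(b) = sqrt(C1 + b^2)


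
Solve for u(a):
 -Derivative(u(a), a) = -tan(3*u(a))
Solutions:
 u(a) = -asin(C1*exp(3*a))/3 + pi/3
 u(a) = asin(C1*exp(3*a))/3


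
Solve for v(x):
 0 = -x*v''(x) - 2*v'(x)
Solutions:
 v(x) = C1 + C2/x


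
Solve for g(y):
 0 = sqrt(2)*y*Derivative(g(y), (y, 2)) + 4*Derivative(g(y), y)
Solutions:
 g(y) = C1 + C2*y^(1 - 2*sqrt(2))


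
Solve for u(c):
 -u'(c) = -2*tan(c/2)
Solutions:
 u(c) = C1 - 4*log(cos(c/2))


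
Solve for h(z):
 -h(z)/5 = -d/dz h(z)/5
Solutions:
 h(z) = C1*exp(z)


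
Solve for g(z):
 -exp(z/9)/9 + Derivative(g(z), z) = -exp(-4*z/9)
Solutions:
 g(z) = C1 + exp(z/9) + 9*exp(-4*z/9)/4


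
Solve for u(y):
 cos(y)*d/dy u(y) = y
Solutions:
 u(y) = C1 + Integral(y/cos(y), y)


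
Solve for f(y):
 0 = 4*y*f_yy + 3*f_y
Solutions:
 f(y) = C1 + C2*y^(1/4)


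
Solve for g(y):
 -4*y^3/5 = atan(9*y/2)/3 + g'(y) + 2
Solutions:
 g(y) = C1 - y^4/5 - y*atan(9*y/2)/3 - 2*y + log(81*y^2 + 4)/27


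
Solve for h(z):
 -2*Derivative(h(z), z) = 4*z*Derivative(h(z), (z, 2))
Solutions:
 h(z) = C1 + C2*sqrt(z)


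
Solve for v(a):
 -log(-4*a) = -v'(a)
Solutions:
 v(a) = C1 + a*log(-a) + a*(-1 + 2*log(2))


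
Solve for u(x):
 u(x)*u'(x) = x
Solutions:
 u(x) = -sqrt(C1 + x^2)
 u(x) = sqrt(C1 + x^2)


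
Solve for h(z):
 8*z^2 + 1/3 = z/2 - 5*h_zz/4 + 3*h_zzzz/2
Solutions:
 h(z) = C1 + C2*z + C3*exp(-sqrt(30)*z/6) + C4*exp(sqrt(30)*z/6) - 8*z^4/15 + z^3/15 - 586*z^2/75


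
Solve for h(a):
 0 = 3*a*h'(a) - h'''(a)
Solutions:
 h(a) = C1 + Integral(C2*airyai(3^(1/3)*a) + C3*airybi(3^(1/3)*a), a)


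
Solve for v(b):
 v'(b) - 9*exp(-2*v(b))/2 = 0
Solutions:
 v(b) = log(-sqrt(C1 + 9*b))
 v(b) = log(C1 + 9*b)/2


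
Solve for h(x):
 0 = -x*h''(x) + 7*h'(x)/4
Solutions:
 h(x) = C1 + C2*x^(11/4)


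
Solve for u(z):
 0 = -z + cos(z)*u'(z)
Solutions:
 u(z) = C1 + Integral(z/cos(z), z)


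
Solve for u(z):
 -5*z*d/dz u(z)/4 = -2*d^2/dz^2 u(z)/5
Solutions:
 u(z) = C1 + C2*erfi(5*z/4)


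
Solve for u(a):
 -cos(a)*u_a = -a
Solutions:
 u(a) = C1 + Integral(a/cos(a), a)


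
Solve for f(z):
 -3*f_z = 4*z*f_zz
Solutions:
 f(z) = C1 + C2*z^(1/4)


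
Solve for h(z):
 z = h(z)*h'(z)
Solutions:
 h(z) = -sqrt(C1 + z^2)
 h(z) = sqrt(C1 + z^2)


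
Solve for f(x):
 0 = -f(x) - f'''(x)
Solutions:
 f(x) = C3*exp(-x) + (C1*sin(sqrt(3)*x/2) + C2*cos(sqrt(3)*x/2))*exp(x/2)


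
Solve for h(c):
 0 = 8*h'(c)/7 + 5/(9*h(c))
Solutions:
 h(c) = -sqrt(C1 - 35*c)/6
 h(c) = sqrt(C1 - 35*c)/6


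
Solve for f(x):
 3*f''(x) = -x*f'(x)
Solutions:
 f(x) = C1 + C2*erf(sqrt(6)*x/6)


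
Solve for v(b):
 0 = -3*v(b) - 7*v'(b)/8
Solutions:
 v(b) = C1*exp(-24*b/7)


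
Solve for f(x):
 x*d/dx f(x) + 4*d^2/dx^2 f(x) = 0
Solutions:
 f(x) = C1 + C2*erf(sqrt(2)*x/4)


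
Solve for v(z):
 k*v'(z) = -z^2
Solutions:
 v(z) = C1 - z^3/(3*k)


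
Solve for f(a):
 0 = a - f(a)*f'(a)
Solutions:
 f(a) = -sqrt(C1 + a^2)
 f(a) = sqrt(C1 + a^2)


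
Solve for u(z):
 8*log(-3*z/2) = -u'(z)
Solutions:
 u(z) = C1 - 8*z*log(-z) + 8*z*(-log(3) + log(2) + 1)


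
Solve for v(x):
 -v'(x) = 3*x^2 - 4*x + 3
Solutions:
 v(x) = C1 - x^3 + 2*x^2 - 3*x


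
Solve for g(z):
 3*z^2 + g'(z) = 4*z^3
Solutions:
 g(z) = C1 + z^4 - z^3


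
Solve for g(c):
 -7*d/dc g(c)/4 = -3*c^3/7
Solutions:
 g(c) = C1 + 3*c^4/49


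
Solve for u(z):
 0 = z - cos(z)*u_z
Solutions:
 u(z) = C1 + Integral(z/cos(z), z)


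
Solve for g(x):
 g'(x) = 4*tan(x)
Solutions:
 g(x) = C1 - 4*log(cos(x))


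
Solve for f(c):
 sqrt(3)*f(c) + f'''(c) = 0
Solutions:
 f(c) = C3*exp(-3^(1/6)*c) + (C1*sin(3^(2/3)*c/2) + C2*cos(3^(2/3)*c/2))*exp(3^(1/6)*c/2)


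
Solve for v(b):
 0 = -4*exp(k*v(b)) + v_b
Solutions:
 v(b) = Piecewise((log(-1/(C1*k + 4*b*k))/k, Ne(k, 0)), (nan, True))
 v(b) = Piecewise((C1 + 4*b, Eq(k, 0)), (nan, True))


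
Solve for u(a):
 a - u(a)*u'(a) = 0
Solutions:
 u(a) = -sqrt(C1 + a^2)
 u(a) = sqrt(C1 + a^2)


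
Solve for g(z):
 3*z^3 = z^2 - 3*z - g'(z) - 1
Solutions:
 g(z) = C1 - 3*z^4/4 + z^3/3 - 3*z^2/2 - z


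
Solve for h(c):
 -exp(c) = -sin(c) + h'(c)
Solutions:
 h(c) = C1 - exp(c) - cos(c)


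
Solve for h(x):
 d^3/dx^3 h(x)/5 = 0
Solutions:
 h(x) = C1 + C2*x + C3*x^2


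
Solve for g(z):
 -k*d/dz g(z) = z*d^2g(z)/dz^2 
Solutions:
 g(z) = C1 + z^(1 - re(k))*(C2*sin(log(z)*Abs(im(k))) + C3*cos(log(z)*im(k)))


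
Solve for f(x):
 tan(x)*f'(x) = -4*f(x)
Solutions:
 f(x) = C1/sin(x)^4


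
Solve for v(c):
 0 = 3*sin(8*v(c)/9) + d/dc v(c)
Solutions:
 3*c + 9*log(cos(8*v(c)/9) - 1)/16 - 9*log(cos(8*v(c)/9) + 1)/16 = C1


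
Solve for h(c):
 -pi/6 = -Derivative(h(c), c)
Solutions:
 h(c) = C1 + pi*c/6


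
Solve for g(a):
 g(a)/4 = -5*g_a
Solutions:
 g(a) = C1*exp(-a/20)


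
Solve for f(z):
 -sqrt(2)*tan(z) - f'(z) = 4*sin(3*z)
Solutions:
 f(z) = C1 + sqrt(2)*log(cos(z)) + 4*cos(3*z)/3


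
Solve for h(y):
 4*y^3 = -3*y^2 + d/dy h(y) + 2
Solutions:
 h(y) = C1 + y^4 + y^3 - 2*y


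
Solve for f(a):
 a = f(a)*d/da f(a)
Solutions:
 f(a) = -sqrt(C1 + a^2)
 f(a) = sqrt(C1 + a^2)


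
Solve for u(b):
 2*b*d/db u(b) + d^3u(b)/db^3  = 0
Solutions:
 u(b) = C1 + Integral(C2*airyai(-2^(1/3)*b) + C3*airybi(-2^(1/3)*b), b)


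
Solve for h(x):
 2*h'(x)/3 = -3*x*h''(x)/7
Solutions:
 h(x) = C1 + C2/x^(5/9)


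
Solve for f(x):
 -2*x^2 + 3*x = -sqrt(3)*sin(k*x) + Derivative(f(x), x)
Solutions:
 f(x) = C1 - 2*x^3/3 + 3*x^2/2 - sqrt(3)*cos(k*x)/k


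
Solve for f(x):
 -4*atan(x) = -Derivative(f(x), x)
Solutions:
 f(x) = C1 + 4*x*atan(x) - 2*log(x^2 + 1)


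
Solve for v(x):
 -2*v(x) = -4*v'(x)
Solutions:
 v(x) = C1*exp(x/2)


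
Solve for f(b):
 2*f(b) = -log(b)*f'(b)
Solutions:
 f(b) = C1*exp(-2*li(b))


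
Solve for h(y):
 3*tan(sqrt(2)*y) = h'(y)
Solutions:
 h(y) = C1 - 3*sqrt(2)*log(cos(sqrt(2)*y))/2


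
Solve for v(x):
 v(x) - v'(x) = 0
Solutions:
 v(x) = C1*exp(x)


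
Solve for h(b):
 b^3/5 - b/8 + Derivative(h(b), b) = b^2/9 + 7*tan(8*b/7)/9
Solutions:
 h(b) = C1 - b^4/20 + b^3/27 + b^2/16 - 49*log(cos(8*b/7))/72


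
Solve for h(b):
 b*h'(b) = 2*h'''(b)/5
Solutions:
 h(b) = C1 + Integral(C2*airyai(2^(2/3)*5^(1/3)*b/2) + C3*airybi(2^(2/3)*5^(1/3)*b/2), b)


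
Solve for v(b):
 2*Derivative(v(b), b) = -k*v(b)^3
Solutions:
 v(b) = -sqrt(-1/(C1 - b*k))
 v(b) = sqrt(-1/(C1 - b*k))


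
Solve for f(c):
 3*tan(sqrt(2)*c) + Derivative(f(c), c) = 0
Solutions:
 f(c) = C1 + 3*sqrt(2)*log(cos(sqrt(2)*c))/2


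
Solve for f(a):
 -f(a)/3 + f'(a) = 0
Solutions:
 f(a) = C1*exp(a/3)


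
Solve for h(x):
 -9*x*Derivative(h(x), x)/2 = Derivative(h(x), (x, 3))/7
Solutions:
 h(x) = C1 + Integral(C2*airyai(-2^(2/3)*63^(1/3)*x/2) + C3*airybi(-2^(2/3)*63^(1/3)*x/2), x)


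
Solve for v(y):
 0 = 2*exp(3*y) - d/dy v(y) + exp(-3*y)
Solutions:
 v(y) = C1 + 2*exp(3*y)/3 - exp(-3*y)/3


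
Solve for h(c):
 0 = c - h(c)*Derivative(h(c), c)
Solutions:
 h(c) = -sqrt(C1 + c^2)
 h(c) = sqrt(C1 + c^2)


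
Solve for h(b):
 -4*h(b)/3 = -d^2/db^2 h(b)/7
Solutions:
 h(b) = C1*exp(-2*sqrt(21)*b/3) + C2*exp(2*sqrt(21)*b/3)


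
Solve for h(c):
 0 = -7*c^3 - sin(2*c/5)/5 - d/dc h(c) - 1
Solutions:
 h(c) = C1 - 7*c^4/4 - c + cos(2*c/5)/2


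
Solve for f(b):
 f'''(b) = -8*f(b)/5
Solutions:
 f(b) = C3*exp(-2*5^(2/3)*b/5) + (C1*sin(sqrt(3)*5^(2/3)*b/5) + C2*cos(sqrt(3)*5^(2/3)*b/5))*exp(5^(2/3)*b/5)


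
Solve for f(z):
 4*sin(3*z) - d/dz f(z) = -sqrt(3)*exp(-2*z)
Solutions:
 f(z) = C1 - 4*cos(3*z)/3 - sqrt(3)*exp(-2*z)/2


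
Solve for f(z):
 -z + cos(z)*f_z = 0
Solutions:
 f(z) = C1 + Integral(z/cos(z), z)


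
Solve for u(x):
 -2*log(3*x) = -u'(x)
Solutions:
 u(x) = C1 + 2*x*log(x) - 2*x + x*log(9)


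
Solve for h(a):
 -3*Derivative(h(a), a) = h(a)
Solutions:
 h(a) = C1*exp(-a/3)


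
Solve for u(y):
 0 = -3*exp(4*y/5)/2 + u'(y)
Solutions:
 u(y) = C1 + 15*exp(4*y/5)/8


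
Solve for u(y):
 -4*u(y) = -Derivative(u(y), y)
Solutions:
 u(y) = C1*exp(4*y)


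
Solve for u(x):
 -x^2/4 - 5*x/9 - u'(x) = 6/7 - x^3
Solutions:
 u(x) = C1 + x^4/4 - x^3/12 - 5*x^2/18 - 6*x/7


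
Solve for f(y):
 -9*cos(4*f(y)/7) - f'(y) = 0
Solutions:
 9*y - 7*log(sin(4*f(y)/7) - 1)/8 + 7*log(sin(4*f(y)/7) + 1)/8 = C1


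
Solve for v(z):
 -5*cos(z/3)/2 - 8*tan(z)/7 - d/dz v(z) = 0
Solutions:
 v(z) = C1 + 8*log(cos(z))/7 - 15*sin(z/3)/2


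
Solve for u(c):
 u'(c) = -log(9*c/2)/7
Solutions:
 u(c) = C1 - c*log(c)/7 - 2*c*log(3)/7 + c*log(2)/7 + c/7


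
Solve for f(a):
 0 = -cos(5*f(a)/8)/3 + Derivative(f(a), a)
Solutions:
 -a/3 - 4*log(sin(5*f(a)/8) - 1)/5 + 4*log(sin(5*f(a)/8) + 1)/5 = C1


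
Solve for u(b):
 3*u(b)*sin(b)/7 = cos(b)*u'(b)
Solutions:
 u(b) = C1/cos(b)^(3/7)


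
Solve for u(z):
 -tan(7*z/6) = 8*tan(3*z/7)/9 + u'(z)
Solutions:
 u(z) = C1 + 56*log(cos(3*z/7))/27 + 6*log(cos(7*z/6))/7


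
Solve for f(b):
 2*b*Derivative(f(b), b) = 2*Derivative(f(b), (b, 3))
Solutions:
 f(b) = C1 + Integral(C2*airyai(b) + C3*airybi(b), b)


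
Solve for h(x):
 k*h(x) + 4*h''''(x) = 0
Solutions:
 h(x) = C1*exp(-sqrt(2)*x*(-k)^(1/4)/2) + C2*exp(sqrt(2)*x*(-k)^(1/4)/2) + C3*exp(-sqrt(2)*I*x*(-k)^(1/4)/2) + C4*exp(sqrt(2)*I*x*(-k)^(1/4)/2)


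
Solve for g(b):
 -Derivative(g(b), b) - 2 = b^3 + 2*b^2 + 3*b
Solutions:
 g(b) = C1 - b^4/4 - 2*b^3/3 - 3*b^2/2 - 2*b


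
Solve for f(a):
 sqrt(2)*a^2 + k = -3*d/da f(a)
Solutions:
 f(a) = C1 - sqrt(2)*a^3/9 - a*k/3


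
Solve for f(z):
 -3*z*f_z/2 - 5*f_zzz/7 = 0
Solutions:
 f(z) = C1 + Integral(C2*airyai(-10^(2/3)*21^(1/3)*z/10) + C3*airybi(-10^(2/3)*21^(1/3)*z/10), z)


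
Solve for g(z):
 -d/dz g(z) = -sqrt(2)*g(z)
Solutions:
 g(z) = C1*exp(sqrt(2)*z)


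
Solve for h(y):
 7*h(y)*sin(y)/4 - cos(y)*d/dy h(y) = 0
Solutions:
 h(y) = C1/cos(y)^(7/4)


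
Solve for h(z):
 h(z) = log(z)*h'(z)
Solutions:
 h(z) = C1*exp(li(z))


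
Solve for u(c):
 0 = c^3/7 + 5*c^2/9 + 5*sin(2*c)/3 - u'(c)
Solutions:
 u(c) = C1 + c^4/28 + 5*c^3/27 - 5*cos(2*c)/6


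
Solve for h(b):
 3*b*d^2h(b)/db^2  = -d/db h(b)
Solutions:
 h(b) = C1 + C2*b^(2/3)


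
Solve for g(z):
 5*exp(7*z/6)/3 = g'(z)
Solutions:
 g(z) = C1 + 10*exp(7*z/6)/7


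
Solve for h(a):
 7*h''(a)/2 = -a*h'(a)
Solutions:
 h(a) = C1 + C2*erf(sqrt(7)*a/7)


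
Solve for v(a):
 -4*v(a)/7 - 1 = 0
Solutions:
 v(a) = -7/4


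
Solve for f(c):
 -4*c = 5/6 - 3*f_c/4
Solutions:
 f(c) = C1 + 8*c^2/3 + 10*c/9


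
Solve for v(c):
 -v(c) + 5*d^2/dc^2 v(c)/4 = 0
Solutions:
 v(c) = C1*exp(-2*sqrt(5)*c/5) + C2*exp(2*sqrt(5)*c/5)


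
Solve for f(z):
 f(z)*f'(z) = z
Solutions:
 f(z) = -sqrt(C1 + z^2)
 f(z) = sqrt(C1 + z^2)


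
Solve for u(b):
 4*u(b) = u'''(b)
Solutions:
 u(b) = C3*exp(2^(2/3)*b) + (C1*sin(2^(2/3)*sqrt(3)*b/2) + C2*cos(2^(2/3)*sqrt(3)*b/2))*exp(-2^(2/3)*b/2)


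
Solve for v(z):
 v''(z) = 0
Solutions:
 v(z) = C1 + C2*z


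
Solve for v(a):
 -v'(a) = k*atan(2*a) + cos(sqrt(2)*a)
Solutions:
 v(a) = C1 - k*(a*atan(2*a) - log(4*a^2 + 1)/4) - sqrt(2)*sin(sqrt(2)*a)/2


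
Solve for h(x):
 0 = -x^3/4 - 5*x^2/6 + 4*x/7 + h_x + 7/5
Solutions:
 h(x) = C1 + x^4/16 + 5*x^3/18 - 2*x^2/7 - 7*x/5


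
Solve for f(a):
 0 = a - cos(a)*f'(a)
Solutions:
 f(a) = C1 + Integral(a/cos(a), a)


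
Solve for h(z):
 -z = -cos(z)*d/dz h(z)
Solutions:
 h(z) = C1 + Integral(z/cos(z), z)


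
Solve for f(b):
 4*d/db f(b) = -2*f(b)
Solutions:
 f(b) = C1*exp(-b/2)


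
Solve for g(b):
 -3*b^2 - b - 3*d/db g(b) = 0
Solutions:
 g(b) = C1 - b^3/3 - b^2/6


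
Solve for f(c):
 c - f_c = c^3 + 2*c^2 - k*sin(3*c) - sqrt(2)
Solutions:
 f(c) = C1 - c^4/4 - 2*c^3/3 + c^2/2 + sqrt(2)*c - k*cos(3*c)/3


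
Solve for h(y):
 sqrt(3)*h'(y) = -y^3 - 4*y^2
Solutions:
 h(y) = C1 - sqrt(3)*y^4/12 - 4*sqrt(3)*y^3/9


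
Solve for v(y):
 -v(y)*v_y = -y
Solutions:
 v(y) = -sqrt(C1 + y^2)
 v(y) = sqrt(C1 + y^2)


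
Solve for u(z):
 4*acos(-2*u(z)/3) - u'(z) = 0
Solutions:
 Integral(1/acos(-2*_y/3), (_y, u(z))) = C1 + 4*z


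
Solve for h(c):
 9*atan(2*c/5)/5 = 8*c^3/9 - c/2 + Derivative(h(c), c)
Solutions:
 h(c) = C1 - 2*c^4/9 + c^2/4 + 9*c*atan(2*c/5)/5 - 9*log(4*c^2 + 25)/4


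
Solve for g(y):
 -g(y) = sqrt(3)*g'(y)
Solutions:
 g(y) = C1*exp(-sqrt(3)*y/3)


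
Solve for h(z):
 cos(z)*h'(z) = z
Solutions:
 h(z) = C1 + Integral(z/cos(z), z)


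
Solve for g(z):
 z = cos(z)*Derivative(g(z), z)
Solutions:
 g(z) = C1 + Integral(z/cos(z), z)


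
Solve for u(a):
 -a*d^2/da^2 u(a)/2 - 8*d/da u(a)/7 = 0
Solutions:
 u(a) = C1 + C2/a^(9/7)


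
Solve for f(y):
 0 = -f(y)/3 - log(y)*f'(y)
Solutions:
 f(y) = C1*exp(-li(y)/3)


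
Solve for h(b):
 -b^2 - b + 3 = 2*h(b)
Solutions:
 h(b) = -b^2/2 - b/2 + 3/2


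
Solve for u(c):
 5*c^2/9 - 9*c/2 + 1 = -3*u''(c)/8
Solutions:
 u(c) = C1 + C2*c - 10*c^4/81 + 2*c^3 - 4*c^2/3


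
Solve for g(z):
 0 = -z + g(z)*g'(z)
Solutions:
 g(z) = -sqrt(C1 + z^2)
 g(z) = sqrt(C1 + z^2)


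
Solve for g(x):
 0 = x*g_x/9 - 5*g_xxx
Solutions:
 g(x) = C1 + Integral(C2*airyai(75^(1/3)*x/15) + C3*airybi(75^(1/3)*x/15), x)


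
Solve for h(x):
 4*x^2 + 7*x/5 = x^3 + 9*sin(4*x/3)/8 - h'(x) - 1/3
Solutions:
 h(x) = C1 + x^4/4 - 4*x^3/3 - 7*x^2/10 - x/3 - 27*cos(4*x/3)/32


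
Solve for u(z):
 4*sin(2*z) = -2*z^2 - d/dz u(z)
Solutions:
 u(z) = C1 - 2*z^3/3 + 2*cos(2*z)


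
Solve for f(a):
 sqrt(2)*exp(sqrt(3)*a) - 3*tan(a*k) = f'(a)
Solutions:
 f(a) = C1 - 3*Piecewise((-log(cos(a*k))/k, Ne(k, 0)), (0, True)) + sqrt(6)*exp(sqrt(3)*a)/3


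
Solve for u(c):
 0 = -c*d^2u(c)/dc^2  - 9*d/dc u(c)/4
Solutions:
 u(c) = C1 + C2/c^(5/4)


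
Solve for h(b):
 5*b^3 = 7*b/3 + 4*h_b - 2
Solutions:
 h(b) = C1 + 5*b^4/16 - 7*b^2/24 + b/2


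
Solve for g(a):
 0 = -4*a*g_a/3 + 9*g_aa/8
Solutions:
 g(a) = C1 + C2*erfi(4*sqrt(3)*a/9)


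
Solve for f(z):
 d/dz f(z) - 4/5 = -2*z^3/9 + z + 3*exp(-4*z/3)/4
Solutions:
 f(z) = C1 - z^4/18 + z^2/2 + 4*z/5 - 9*exp(-4*z/3)/16


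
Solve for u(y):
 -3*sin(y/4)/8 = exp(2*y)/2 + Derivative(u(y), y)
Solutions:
 u(y) = C1 - exp(2*y)/4 + 3*cos(y/4)/2


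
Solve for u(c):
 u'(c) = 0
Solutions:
 u(c) = C1


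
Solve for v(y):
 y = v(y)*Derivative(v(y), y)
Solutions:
 v(y) = -sqrt(C1 + y^2)
 v(y) = sqrt(C1 + y^2)


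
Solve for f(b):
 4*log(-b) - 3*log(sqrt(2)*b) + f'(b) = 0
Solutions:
 f(b) = C1 - b*log(b) + b*(1 + 3*log(2)/2 - 4*I*pi)


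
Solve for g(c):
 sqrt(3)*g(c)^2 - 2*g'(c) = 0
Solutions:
 g(c) = -2/(C1 + sqrt(3)*c)


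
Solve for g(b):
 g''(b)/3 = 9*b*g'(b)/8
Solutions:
 g(b) = C1 + C2*erfi(3*sqrt(3)*b/4)


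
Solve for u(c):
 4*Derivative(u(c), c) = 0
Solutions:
 u(c) = C1


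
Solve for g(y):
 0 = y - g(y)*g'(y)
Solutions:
 g(y) = -sqrt(C1 + y^2)
 g(y) = sqrt(C1 + y^2)


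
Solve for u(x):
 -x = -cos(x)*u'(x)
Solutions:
 u(x) = C1 + Integral(x/cos(x), x)


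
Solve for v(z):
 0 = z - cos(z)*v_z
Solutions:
 v(z) = C1 + Integral(z/cos(z), z)


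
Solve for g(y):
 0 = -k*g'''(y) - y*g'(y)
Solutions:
 g(y) = C1 + Integral(C2*airyai(y*(-1/k)^(1/3)) + C3*airybi(y*(-1/k)^(1/3)), y)


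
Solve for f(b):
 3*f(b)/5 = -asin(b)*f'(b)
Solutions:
 f(b) = C1*exp(-3*Integral(1/asin(b), b)/5)


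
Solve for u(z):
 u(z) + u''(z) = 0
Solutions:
 u(z) = C1*sin(z) + C2*cos(z)


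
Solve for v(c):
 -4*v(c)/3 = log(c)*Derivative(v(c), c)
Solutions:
 v(c) = C1*exp(-4*li(c)/3)


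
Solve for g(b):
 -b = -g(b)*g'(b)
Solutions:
 g(b) = -sqrt(C1 + b^2)
 g(b) = sqrt(C1 + b^2)


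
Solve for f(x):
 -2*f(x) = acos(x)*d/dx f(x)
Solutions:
 f(x) = C1*exp(-2*Integral(1/acos(x), x))


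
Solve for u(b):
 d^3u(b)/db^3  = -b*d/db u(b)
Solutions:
 u(b) = C1 + Integral(C2*airyai(-b) + C3*airybi(-b), b)


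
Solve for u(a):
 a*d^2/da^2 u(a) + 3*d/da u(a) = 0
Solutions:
 u(a) = C1 + C2/a^2


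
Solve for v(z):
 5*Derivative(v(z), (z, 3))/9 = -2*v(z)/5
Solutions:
 v(z) = C3*exp(z*(-90^(1/3) + 3*10^(1/3)*3^(2/3))/20)*sin(3*10^(1/3)*3^(1/6)*z/10) + C4*exp(z*(-90^(1/3) + 3*10^(1/3)*3^(2/3))/20)*cos(3*10^(1/3)*3^(1/6)*z/10) + C5*exp(-z*(90^(1/3) + 3*10^(1/3)*3^(2/3))/20) + (C1*sin(3*10^(1/3)*3^(1/6)*z/10) + C2*cos(3*10^(1/3)*3^(1/6)*z/10))*exp(90^(1/3)*z/10)


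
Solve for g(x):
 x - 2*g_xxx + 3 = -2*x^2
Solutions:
 g(x) = C1 + C2*x + C3*x^2 + x^5/60 + x^4/48 + x^3/4


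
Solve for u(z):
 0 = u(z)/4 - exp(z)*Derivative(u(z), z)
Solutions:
 u(z) = C1*exp(-exp(-z)/4)


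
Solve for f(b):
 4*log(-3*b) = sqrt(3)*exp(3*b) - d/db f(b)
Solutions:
 f(b) = C1 - 4*b*log(-b) + 4*b*(1 - log(3)) + sqrt(3)*exp(3*b)/3


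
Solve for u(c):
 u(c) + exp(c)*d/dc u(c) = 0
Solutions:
 u(c) = C1*exp(exp(-c))


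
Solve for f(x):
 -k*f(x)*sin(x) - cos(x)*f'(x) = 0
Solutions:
 f(x) = C1*exp(k*log(cos(x)))


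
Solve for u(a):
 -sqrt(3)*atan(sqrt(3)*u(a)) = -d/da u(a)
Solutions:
 Integral(1/atan(sqrt(3)*_y), (_y, u(a))) = C1 + sqrt(3)*a


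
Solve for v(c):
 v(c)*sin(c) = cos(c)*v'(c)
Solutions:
 v(c) = C1/cos(c)


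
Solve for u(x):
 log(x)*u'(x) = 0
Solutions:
 u(x) = C1


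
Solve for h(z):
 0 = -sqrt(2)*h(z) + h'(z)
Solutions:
 h(z) = C1*exp(sqrt(2)*z)


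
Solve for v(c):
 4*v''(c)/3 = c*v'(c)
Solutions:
 v(c) = C1 + C2*erfi(sqrt(6)*c/4)


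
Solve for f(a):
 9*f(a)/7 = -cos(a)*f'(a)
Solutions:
 f(a) = C1*(sin(a) - 1)^(9/14)/(sin(a) + 1)^(9/14)


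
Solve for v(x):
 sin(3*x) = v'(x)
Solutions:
 v(x) = C1 - cos(3*x)/3


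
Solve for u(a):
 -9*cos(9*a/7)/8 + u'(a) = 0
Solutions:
 u(a) = C1 + 7*sin(9*a/7)/8


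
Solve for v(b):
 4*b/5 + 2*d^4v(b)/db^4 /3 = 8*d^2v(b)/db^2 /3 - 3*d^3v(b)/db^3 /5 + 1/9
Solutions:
 v(b) = C1 + C2*b + C3*exp(-5*b/2) + C4*exp(8*b/5) + b^3/20 + 31*b^2/2400


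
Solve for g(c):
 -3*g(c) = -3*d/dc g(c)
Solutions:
 g(c) = C1*exp(c)


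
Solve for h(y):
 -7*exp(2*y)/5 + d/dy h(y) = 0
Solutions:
 h(y) = C1 + 7*exp(2*y)/10


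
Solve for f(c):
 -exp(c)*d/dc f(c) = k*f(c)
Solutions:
 f(c) = C1*exp(k*exp(-c))


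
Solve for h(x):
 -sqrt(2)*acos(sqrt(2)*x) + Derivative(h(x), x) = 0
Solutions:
 h(x) = C1 + sqrt(2)*(x*acos(sqrt(2)*x) - sqrt(2)*sqrt(1 - 2*x^2)/2)


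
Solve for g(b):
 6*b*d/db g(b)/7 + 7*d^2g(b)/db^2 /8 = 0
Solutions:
 g(b) = C1 + C2*erf(2*sqrt(6)*b/7)


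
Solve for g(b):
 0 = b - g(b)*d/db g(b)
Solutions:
 g(b) = -sqrt(C1 + b^2)
 g(b) = sqrt(C1 + b^2)


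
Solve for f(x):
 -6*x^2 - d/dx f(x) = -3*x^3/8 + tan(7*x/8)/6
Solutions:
 f(x) = C1 + 3*x^4/32 - 2*x^3 + 4*log(cos(7*x/8))/21


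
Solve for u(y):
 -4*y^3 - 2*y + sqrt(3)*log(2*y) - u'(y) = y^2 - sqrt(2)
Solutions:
 u(y) = C1 - y^4 - y^3/3 - y^2 + sqrt(3)*y*log(y) - sqrt(3)*y + sqrt(3)*y*log(2) + sqrt(2)*y


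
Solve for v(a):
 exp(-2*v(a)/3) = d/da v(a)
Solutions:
 v(a) = 3*log(-sqrt(C1 + a)) - 3*log(3) + 3*log(6)/2
 v(a) = 3*log(C1 + a)/2 - 3*log(3) + 3*log(6)/2


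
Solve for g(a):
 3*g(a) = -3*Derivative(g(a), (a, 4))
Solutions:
 g(a) = (C1*sin(sqrt(2)*a/2) + C2*cos(sqrt(2)*a/2))*exp(-sqrt(2)*a/2) + (C3*sin(sqrt(2)*a/2) + C4*cos(sqrt(2)*a/2))*exp(sqrt(2)*a/2)


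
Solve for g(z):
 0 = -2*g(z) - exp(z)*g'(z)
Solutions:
 g(z) = C1*exp(2*exp(-z))


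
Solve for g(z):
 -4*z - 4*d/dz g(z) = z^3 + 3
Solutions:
 g(z) = C1 - z^4/16 - z^2/2 - 3*z/4


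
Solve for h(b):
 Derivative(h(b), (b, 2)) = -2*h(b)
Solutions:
 h(b) = C1*sin(sqrt(2)*b) + C2*cos(sqrt(2)*b)


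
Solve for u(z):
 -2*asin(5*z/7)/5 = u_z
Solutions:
 u(z) = C1 - 2*z*asin(5*z/7)/5 - 2*sqrt(49 - 25*z^2)/25


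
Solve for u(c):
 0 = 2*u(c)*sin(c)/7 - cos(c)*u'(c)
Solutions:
 u(c) = C1/cos(c)^(2/7)


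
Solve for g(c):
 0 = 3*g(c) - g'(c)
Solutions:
 g(c) = C1*exp(3*c)


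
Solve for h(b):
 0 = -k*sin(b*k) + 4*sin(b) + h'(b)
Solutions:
 h(b) = C1 + 4*cos(b) - cos(b*k)


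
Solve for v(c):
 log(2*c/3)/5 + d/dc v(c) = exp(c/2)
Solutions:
 v(c) = C1 - c*log(c)/5 + c*(-log(2) + 1 + log(3))/5 + 2*exp(c/2)


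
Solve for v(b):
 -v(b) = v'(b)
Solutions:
 v(b) = C1*exp(-b)


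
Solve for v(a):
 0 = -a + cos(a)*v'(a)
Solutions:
 v(a) = C1 + Integral(a/cos(a), a)


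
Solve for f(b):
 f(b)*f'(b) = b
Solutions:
 f(b) = -sqrt(C1 + b^2)
 f(b) = sqrt(C1 + b^2)


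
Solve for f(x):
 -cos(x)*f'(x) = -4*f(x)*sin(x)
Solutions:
 f(x) = C1/cos(x)^4


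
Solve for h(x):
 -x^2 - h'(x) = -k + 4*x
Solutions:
 h(x) = C1 + k*x - x^3/3 - 2*x^2


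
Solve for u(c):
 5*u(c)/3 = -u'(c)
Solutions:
 u(c) = C1*exp(-5*c/3)


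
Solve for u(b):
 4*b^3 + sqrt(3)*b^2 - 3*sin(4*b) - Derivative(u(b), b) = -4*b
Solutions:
 u(b) = C1 + b^4 + sqrt(3)*b^3/3 + 2*b^2 + 3*cos(4*b)/4


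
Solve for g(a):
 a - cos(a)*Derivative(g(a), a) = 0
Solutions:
 g(a) = C1 + Integral(a/cos(a), a)


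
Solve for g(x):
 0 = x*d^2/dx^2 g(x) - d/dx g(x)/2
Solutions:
 g(x) = C1 + C2*x^(3/2)


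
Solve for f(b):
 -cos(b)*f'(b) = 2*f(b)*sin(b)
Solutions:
 f(b) = C1*cos(b)^2


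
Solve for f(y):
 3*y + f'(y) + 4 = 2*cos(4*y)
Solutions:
 f(y) = C1 - 3*y^2/2 - 4*y + sin(4*y)/2


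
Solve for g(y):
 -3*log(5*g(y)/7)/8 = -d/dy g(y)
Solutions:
 -8*Integral(1/(log(_y) - log(7) + log(5)), (_y, g(y)))/3 = C1 - y


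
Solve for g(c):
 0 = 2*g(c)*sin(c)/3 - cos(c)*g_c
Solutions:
 g(c) = C1/cos(c)^(2/3)


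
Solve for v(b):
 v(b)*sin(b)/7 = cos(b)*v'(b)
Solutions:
 v(b) = C1/cos(b)^(1/7)


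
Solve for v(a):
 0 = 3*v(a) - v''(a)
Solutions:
 v(a) = C1*exp(-sqrt(3)*a) + C2*exp(sqrt(3)*a)


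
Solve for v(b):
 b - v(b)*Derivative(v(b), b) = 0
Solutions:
 v(b) = -sqrt(C1 + b^2)
 v(b) = sqrt(C1 + b^2)


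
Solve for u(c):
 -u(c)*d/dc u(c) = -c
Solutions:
 u(c) = -sqrt(C1 + c^2)
 u(c) = sqrt(C1 + c^2)


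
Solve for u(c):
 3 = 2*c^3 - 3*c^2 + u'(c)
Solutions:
 u(c) = C1 - c^4/2 + c^3 + 3*c


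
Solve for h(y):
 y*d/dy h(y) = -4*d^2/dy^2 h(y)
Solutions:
 h(y) = C1 + C2*erf(sqrt(2)*y/4)


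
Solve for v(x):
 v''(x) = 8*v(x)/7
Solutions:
 v(x) = C1*exp(-2*sqrt(14)*x/7) + C2*exp(2*sqrt(14)*x/7)


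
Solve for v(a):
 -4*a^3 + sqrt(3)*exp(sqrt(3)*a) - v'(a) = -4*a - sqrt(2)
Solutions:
 v(a) = C1 - a^4 + 2*a^2 + sqrt(2)*a + exp(sqrt(3)*a)


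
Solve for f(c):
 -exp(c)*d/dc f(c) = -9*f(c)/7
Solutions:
 f(c) = C1*exp(-9*exp(-c)/7)


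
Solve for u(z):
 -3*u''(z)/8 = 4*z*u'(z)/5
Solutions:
 u(z) = C1 + C2*erf(4*sqrt(15)*z/15)


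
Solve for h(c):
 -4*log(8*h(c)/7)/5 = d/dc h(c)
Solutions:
 5*Integral(1/(log(_y) - log(7) + 3*log(2)), (_y, h(c)))/4 = C1 - c


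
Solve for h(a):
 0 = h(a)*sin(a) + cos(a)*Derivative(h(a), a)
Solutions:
 h(a) = C1*cos(a)


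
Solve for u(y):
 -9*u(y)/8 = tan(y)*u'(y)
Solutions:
 u(y) = C1/sin(y)^(9/8)


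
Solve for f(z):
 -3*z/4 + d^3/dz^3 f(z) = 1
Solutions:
 f(z) = C1 + C2*z + C3*z^2 + z^4/32 + z^3/6


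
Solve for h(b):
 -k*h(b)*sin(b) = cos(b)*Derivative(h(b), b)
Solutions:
 h(b) = C1*exp(k*log(cos(b)))


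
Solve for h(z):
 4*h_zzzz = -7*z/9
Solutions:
 h(z) = C1 + C2*z + C3*z^2 + C4*z^3 - 7*z^5/4320


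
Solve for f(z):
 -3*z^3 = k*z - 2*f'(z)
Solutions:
 f(z) = C1 + k*z^2/4 + 3*z^4/8


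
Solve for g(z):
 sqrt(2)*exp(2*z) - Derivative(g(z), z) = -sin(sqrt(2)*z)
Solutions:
 g(z) = C1 + sqrt(2)*exp(2*z)/2 - sqrt(2)*cos(sqrt(2)*z)/2


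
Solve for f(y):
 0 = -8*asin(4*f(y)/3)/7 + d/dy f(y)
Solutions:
 Integral(1/asin(4*_y/3), (_y, f(y))) = C1 + 8*y/7


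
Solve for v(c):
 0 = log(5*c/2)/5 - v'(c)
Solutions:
 v(c) = C1 + c*log(c)/5 - c/5 - c*log(2)/5 + c*log(5)/5


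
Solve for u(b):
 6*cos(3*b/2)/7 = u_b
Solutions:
 u(b) = C1 + 4*sin(3*b/2)/7


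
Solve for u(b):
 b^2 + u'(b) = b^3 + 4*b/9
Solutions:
 u(b) = C1 + b^4/4 - b^3/3 + 2*b^2/9


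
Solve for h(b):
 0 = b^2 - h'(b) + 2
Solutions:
 h(b) = C1 + b^3/3 + 2*b


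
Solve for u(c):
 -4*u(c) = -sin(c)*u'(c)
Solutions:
 u(c) = C1*(cos(c)^2 - 2*cos(c) + 1)/(cos(c)^2 + 2*cos(c) + 1)


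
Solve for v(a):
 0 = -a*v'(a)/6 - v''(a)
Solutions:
 v(a) = C1 + C2*erf(sqrt(3)*a/6)


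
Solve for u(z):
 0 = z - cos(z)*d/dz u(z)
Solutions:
 u(z) = C1 + Integral(z/cos(z), z)


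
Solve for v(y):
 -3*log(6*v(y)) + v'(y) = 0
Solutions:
 -Integral(1/(log(_y) + log(6)), (_y, v(y)))/3 = C1 - y


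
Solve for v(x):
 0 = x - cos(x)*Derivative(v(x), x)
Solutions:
 v(x) = C1 + Integral(x/cos(x), x)


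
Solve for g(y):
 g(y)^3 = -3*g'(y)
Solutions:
 g(y) = -sqrt(6)*sqrt(-1/(C1 - y))/2
 g(y) = sqrt(6)*sqrt(-1/(C1 - y))/2


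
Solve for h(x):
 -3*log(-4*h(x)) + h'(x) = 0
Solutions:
 -Integral(1/(log(-_y) + 2*log(2)), (_y, h(x)))/3 = C1 - x


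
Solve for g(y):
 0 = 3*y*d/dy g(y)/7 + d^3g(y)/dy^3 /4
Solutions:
 g(y) = C1 + Integral(C2*airyai(-12^(1/3)*7^(2/3)*y/7) + C3*airybi(-12^(1/3)*7^(2/3)*y/7), y)


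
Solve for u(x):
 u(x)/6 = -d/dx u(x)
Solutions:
 u(x) = C1*exp(-x/6)


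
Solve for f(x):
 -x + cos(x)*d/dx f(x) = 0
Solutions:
 f(x) = C1 + Integral(x/cos(x), x)


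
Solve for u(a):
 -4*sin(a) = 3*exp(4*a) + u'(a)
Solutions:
 u(a) = C1 - 3*exp(4*a)/4 + 4*cos(a)


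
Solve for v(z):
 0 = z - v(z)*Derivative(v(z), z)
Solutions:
 v(z) = -sqrt(C1 + z^2)
 v(z) = sqrt(C1 + z^2)


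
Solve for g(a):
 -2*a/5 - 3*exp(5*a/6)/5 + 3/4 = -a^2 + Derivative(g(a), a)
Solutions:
 g(a) = C1 + a^3/3 - a^2/5 + 3*a/4 - 18*exp(5*a/6)/25


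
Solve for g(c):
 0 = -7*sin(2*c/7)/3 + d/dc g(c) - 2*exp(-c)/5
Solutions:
 g(c) = C1 - 49*cos(2*c/7)/6 - 2*exp(-c)/5


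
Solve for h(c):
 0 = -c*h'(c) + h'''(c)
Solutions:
 h(c) = C1 + Integral(C2*airyai(c) + C3*airybi(c), c)


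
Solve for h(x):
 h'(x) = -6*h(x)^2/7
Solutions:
 h(x) = 7/(C1 + 6*x)


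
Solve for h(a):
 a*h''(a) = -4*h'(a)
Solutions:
 h(a) = C1 + C2/a^3


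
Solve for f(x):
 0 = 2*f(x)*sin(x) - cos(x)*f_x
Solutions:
 f(x) = C1/cos(x)^2


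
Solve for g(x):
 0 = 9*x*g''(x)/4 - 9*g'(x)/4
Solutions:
 g(x) = C1 + C2*x^2


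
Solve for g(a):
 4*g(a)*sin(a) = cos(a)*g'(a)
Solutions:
 g(a) = C1/cos(a)^4


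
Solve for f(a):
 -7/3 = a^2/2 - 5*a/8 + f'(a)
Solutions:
 f(a) = C1 - a^3/6 + 5*a^2/16 - 7*a/3


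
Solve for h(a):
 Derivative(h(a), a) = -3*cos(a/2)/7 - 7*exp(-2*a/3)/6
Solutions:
 h(a) = C1 - 6*sin(a/2)/7 + 7*exp(-2*a/3)/4


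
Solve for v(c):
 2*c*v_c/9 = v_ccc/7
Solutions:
 v(c) = C1 + Integral(C2*airyai(42^(1/3)*c/3) + C3*airybi(42^(1/3)*c/3), c)


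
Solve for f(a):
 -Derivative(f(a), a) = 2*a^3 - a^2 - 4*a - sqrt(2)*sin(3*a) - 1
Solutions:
 f(a) = C1 - a^4/2 + a^3/3 + 2*a^2 + a - sqrt(2)*cos(3*a)/3


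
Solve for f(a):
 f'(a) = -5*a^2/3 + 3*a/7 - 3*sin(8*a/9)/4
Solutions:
 f(a) = C1 - 5*a^3/9 + 3*a^2/14 + 27*cos(8*a/9)/32


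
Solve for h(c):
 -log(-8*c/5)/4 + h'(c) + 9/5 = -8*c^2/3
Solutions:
 h(c) = C1 - 8*c^3/9 + c*log(-c)/4 + c*(-41 - 5*log(5) + 15*log(2))/20


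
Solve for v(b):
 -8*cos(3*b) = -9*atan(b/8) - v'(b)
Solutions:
 v(b) = C1 - 9*b*atan(b/8) + 36*log(b^2 + 64) + 8*sin(3*b)/3


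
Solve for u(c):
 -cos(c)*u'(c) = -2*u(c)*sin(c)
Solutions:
 u(c) = C1/cos(c)^2


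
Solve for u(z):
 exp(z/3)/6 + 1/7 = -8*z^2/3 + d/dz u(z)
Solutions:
 u(z) = C1 + 8*z^3/9 + z/7 + exp(z/3)/2


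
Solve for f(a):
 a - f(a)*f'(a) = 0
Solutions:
 f(a) = -sqrt(C1 + a^2)
 f(a) = sqrt(C1 + a^2)


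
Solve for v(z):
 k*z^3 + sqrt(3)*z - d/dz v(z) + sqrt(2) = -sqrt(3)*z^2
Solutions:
 v(z) = C1 + k*z^4/4 + sqrt(3)*z^3/3 + sqrt(3)*z^2/2 + sqrt(2)*z


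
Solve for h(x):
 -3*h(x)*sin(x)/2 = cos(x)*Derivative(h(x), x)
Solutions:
 h(x) = C1*cos(x)^(3/2)


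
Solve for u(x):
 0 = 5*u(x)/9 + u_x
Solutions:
 u(x) = C1*exp(-5*x/9)


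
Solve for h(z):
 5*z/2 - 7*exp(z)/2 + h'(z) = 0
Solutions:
 h(z) = C1 - 5*z^2/4 + 7*exp(z)/2


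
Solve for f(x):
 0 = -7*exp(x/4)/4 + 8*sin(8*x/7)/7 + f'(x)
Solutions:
 f(x) = C1 + 7*exp(x/4) + cos(8*x/7)


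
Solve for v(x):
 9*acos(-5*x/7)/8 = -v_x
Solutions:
 v(x) = C1 - 9*x*acos(-5*x/7)/8 - 9*sqrt(49 - 25*x^2)/40


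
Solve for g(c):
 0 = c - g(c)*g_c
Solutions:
 g(c) = -sqrt(C1 + c^2)
 g(c) = sqrt(C1 + c^2)


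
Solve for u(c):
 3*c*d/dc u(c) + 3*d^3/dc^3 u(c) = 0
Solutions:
 u(c) = C1 + Integral(C2*airyai(-c) + C3*airybi(-c), c)


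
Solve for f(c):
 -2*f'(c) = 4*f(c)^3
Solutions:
 f(c) = -sqrt(2)*sqrt(-1/(C1 - 2*c))/2
 f(c) = sqrt(2)*sqrt(-1/(C1 - 2*c))/2


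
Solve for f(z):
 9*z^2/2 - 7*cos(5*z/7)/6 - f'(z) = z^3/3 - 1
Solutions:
 f(z) = C1 - z^4/12 + 3*z^3/2 + z - 49*sin(5*z/7)/30


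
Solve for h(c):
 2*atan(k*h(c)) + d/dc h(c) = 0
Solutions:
 Integral(1/atan(_y*k), (_y, h(c))) = C1 - 2*c


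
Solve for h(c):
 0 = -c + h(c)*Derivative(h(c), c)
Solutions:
 h(c) = -sqrt(C1 + c^2)
 h(c) = sqrt(C1 + c^2)


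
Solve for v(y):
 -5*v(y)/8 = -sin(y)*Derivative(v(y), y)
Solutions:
 v(y) = C1*(cos(y) - 1)^(5/16)/(cos(y) + 1)^(5/16)


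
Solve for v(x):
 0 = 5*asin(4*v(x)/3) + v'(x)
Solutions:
 Integral(1/asin(4*_y/3), (_y, v(x))) = C1 - 5*x


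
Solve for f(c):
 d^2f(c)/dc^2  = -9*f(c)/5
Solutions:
 f(c) = C1*sin(3*sqrt(5)*c/5) + C2*cos(3*sqrt(5)*c/5)


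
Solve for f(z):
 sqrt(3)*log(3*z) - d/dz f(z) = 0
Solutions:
 f(z) = C1 + sqrt(3)*z*log(z) - sqrt(3)*z + sqrt(3)*z*log(3)


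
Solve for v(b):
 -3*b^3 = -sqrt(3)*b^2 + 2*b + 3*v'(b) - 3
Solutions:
 v(b) = C1 - b^4/4 + sqrt(3)*b^3/9 - b^2/3 + b


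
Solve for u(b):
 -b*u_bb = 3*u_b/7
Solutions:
 u(b) = C1 + C2*b^(4/7)


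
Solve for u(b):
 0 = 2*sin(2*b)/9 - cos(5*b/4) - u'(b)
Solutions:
 u(b) = C1 - 4*sin(5*b/4)/5 - cos(2*b)/9


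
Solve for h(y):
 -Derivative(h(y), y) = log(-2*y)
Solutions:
 h(y) = C1 - y*log(-y) + y*(1 - log(2))


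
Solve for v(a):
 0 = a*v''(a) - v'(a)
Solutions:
 v(a) = C1 + C2*a^2


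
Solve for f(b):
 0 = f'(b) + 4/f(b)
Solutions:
 f(b) = -sqrt(C1 - 8*b)
 f(b) = sqrt(C1 - 8*b)


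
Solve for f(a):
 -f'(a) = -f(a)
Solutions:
 f(a) = C1*exp(a)


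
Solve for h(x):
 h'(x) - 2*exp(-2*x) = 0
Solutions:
 h(x) = C1 - exp(-2*x)


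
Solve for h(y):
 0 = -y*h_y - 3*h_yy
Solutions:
 h(y) = C1 + C2*erf(sqrt(6)*y/6)


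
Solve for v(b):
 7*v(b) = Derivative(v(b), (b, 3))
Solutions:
 v(b) = C3*exp(7^(1/3)*b) + (C1*sin(sqrt(3)*7^(1/3)*b/2) + C2*cos(sqrt(3)*7^(1/3)*b/2))*exp(-7^(1/3)*b/2)


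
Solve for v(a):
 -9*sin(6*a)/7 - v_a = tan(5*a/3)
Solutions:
 v(a) = C1 + 3*log(cos(5*a/3))/5 + 3*cos(6*a)/14


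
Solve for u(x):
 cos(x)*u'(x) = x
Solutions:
 u(x) = C1 + Integral(x/cos(x), x)


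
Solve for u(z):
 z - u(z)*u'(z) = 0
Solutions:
 u(z) = -sqrt(C1 + z^2)
 u(z) = sqrt(C1 + z^2)


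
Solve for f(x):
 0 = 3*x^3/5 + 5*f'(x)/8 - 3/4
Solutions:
 f(x) = C1 - 6*x^4/25 + 6*x/5


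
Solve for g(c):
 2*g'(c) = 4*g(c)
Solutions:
 g(c) = C1*exp(2*c)


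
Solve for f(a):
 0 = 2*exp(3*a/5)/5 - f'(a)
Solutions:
 f(a) = C1 + 2*exp(3*a/5)/3


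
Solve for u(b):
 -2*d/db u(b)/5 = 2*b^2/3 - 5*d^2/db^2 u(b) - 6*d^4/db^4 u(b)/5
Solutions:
 u(b) = C1 + C2*exp(2^(1/3)*b*(-(18 + sqrt(31574))^(1/3) + 25*2^(1/3)/(18 + sqrt(31574))^(1/3))/12)*sin(2^(1/3)*sqrt(3)*b*(25*2^(1/3)/(18 + sqrt(31574))^(1/3) + (18 + sqrt(31574))^(1/3))/12) + C3*exp(2^(1/3)*b*(-(18 + sqrt(31574))^(1/3) + 25*2^(1/3)/(18 + sqrt(31574))^(1/3))/12)*cos(2^(1/3)*sqrt(3)*b*(25*2^(1/3)/(18 + sqrt(31574))^(1/3) + (18 + sqrt(31574))^(1/3))/12) + C4*exp(-2^(1/3)*b*(-(18 + sqrt(31574))^(1/3) + 25*2^(1/3)/(18 + sqrt(31574))^(1/3))/6) - 5*b^3/9 - 125*b^2/6 - 3125*b/6


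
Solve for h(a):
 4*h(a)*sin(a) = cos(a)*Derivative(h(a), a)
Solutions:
 h(a) = C1/cos(a)^4


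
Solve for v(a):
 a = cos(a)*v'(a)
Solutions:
 v(a) = C1 + Integral(a/cos(a), a)


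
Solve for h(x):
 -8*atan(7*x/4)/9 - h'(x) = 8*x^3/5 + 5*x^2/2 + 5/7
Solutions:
 h(x) = C1 - 2*x^4/5 - 5*x^3/6 - 8*x*atan(7*x/4)/9 - 5*x/7 + 16*log(49*x^2 + 16)/63


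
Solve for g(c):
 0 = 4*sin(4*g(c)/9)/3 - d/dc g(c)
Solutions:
 -4*c/3 + 9*log(cos(4*g(c)/9) - 1)/8 - 9*log(cos(4*g(c)/9) + 1)/8 = C1


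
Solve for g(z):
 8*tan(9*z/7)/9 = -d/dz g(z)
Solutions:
 g(z) = C1 + 56*log(cos(9*z/7))/81


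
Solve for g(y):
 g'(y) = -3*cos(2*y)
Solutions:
 g(y) = C1 - 3*sin(2*y)/2


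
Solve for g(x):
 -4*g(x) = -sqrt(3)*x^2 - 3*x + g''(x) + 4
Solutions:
 g(x) = C1*sin(2*x) + C2*cos(2*x) + sqrt(3)*x^2/4 + 3*x/4 - 1 - sqrt(3)/8


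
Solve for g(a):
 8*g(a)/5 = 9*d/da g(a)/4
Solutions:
 g(a) = C1*exp(32*a/45)


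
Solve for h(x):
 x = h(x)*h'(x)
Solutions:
 h(x) = -sqrt(C1 + x^2)
 h(x) = sqrt(C1 + x^2)


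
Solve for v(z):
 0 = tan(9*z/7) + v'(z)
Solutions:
 v(z) = C1 + 7*log(cos(9*z/7))/9


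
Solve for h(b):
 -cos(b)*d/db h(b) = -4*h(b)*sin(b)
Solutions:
 h(b) = C1/cos(b)^4


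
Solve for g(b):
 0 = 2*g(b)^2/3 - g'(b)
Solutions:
 g(b) = -3/(C1 + 2*b)


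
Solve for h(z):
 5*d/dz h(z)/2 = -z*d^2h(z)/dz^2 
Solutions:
 h(z) = C1 + C2/z^(3/2)


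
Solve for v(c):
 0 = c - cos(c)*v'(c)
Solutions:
 v(c) = C1 + Integral(c/cos(c), c)


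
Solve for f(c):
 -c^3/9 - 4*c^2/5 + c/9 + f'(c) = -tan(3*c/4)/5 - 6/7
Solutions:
 f(c) = C1 + c^4/36 + 4*c^3/15 - c^2/18 - 6*c/7 + 4*log(cos(3*c/4))/15


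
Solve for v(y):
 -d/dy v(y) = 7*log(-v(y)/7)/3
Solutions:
 3*Integral(1/(log(-_y) - log(7)), (_y, v(y)))/7 = C1 - y


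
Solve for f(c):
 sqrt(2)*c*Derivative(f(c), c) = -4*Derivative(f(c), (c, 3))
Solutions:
 f(c) = C1 + Integral(C2*airyai(-sqrt(2)*c/2) + C3*airybi(-sqrt(2)*c/2), c)


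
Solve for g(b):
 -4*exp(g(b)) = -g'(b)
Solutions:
 g(b) = log(-1/(C1 + 4*b))


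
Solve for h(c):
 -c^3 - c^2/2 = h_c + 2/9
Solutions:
 h(c) = C1 - c^4/4 - c^3/6 - 2*c/9


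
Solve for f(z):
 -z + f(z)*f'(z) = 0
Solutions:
 f(z) = -sqrt(C1 + z^2)
 f(z) = sqrt(C1 + z^2)


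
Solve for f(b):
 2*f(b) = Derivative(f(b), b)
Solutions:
 f(b) = C1*exp(2*b)


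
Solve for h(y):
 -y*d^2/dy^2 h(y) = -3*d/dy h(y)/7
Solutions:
 h(y) = C1 + C2*y^(10/7)


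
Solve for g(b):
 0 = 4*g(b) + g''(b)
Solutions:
 g(b) = C1*sin(2*b) + C2*cos(2*b)


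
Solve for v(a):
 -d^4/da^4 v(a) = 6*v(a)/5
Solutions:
 v(a) = (C1*sin(10^(3/4)*3^(1/4)*a/10) + C2*cos(10^(3/4)*3^(1/4)*a/10))*exp(-10^(3/4)*3^(1/4)*a/10) + (C3*sin(10^(3/4)*3^(1/4)*a/10) + C4*cos(10^(3/4)*3^(1/4)*a/10))*exp(10^(3/4)*3^(1/4)*a/10)


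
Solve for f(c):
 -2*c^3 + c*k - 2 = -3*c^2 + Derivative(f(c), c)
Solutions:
 f(c) = C1 - c^4/2 + c^3 + c^2*k/2 - 2*c


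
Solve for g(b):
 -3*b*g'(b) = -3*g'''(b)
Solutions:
 g(b) = C1 + Integral(C2*airyai(b) + C3*airybi(b), b)


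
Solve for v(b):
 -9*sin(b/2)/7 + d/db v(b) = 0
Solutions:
 v(b) = C1 - 18*cos(b/2)/7


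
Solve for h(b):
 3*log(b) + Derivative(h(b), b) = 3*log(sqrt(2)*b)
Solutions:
 h(b) = C1 + 3*b*log(2)/2


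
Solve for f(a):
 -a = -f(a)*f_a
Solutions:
 f(a) = -sqrt(C1 + a^2)
 f(a) = sqrt(C1 + a^2)


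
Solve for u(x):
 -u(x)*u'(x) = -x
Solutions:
 u(x) = -sqrt(C1 + x^2)
 u(x) = sqrt(C1 + x^2)


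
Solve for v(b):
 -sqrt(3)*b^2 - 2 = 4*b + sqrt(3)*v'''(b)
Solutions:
 v(b) = C1 + C2*b + C3*b^2 - b^5/60 - sqrt(3)*b^4/18 - sqrt(3)*b^3/9


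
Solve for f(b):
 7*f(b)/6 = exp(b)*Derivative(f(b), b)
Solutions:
 f(b) = C1*exp(-7*exp(-b)/6)


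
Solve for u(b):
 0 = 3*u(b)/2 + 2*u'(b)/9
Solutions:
 u(b) = C1*exp(-27*b/4)


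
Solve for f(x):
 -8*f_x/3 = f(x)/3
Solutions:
 f(x) = C1*exp(-x/8)


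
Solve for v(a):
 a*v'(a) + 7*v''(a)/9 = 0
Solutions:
 v(a) = C1 + C2*erf(3*sqrt(14)*a/14)


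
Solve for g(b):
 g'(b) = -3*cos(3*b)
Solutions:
 g(b) = C1 - sin(3*b)


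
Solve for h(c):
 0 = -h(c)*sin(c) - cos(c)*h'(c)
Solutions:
 h(c) = C1*cos(c)


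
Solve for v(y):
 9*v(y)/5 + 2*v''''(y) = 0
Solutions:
 v(y) = (C1*sin(2^(1/4)*sqrt(3)*5^(3/4)*y/10) + C2*cos(2^(1/4)*sqrt(3)*5^(3/4)*y/10))*exp(-2^(1/4)*sqrt(3)*5^(3/4)*y/10) + (C3*sin(2^(1/4)*sqrt(3)*5^(3/4)*y/10) + C4*cos(2^(1/4)*sqrt(3)*5^(3/4)*y/10))*exp(2^(1/4)*sqrt(3)*5^(3/4)*y/10)


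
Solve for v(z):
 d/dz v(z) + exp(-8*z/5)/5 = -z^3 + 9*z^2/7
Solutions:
 v(z) = C1 - z^4/4 + 3*z^3/7 + exp(-8*z/5)/8


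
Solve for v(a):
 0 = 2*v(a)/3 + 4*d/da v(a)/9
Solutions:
 v(a) = C1*exp(-3*a/2)


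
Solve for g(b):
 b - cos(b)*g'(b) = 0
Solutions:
 g(b) = C1 + Integral(b/cos(b), b)


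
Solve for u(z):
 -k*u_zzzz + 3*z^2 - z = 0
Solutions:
 u(z) = C1 + C2*z + C3*z^2 + C4*z^3 + z^6/(120*k) - z^5/(120*k)


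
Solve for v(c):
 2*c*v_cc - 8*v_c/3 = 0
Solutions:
 v(c) = C1 + C2*c^(7/3)


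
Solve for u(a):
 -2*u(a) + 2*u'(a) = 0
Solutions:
 u(a) = C1*exp(a)


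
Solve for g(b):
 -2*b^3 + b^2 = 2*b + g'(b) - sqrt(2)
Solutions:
 g(b) = C1 - b^4/2 + b^3/3 - b^2 + sqrt(2)*b


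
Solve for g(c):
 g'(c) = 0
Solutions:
 g(c) = C1


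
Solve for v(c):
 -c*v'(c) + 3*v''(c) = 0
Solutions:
 v(c) = C1 + C2*erfi(sqrt(6)*c/6)


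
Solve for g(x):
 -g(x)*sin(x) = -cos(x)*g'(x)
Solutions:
 g(x) = C1/cos(x)


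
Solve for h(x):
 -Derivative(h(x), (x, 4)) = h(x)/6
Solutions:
 h(x) = (C1*sin(2^(1/4)*3^(3/4)*x/6) + C2*cos(2^(1/4)*3^(3/4)*x/6))*exp(-2^(1/4)*3^(3/4)*x/6) + (C3*sin(2^(1/4)*3^(3/4)*x/6) + C4*cos(2^(1/4)*3^(3/4)*x/6))*exp(2^(1/4)*3^(3/4)*x/6)


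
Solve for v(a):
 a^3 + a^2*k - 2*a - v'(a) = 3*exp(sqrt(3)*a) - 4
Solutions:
 v(a) = C1 + a^4/4 + a^3*k/3 - a^2 + 4*a - sqrt(3)*exp(sqrt(3)*a)


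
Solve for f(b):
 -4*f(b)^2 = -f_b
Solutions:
 f(b) = -1/(C1 + 4*b)


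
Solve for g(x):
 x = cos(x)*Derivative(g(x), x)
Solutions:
 g(x) = C1 + Integral(x/cos(x), x)


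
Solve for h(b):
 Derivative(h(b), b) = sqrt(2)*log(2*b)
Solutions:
 h(b) = C1 + sqrt(2)*b*log(b) - sqrt(2)*b + sqrt(2)*b*log(2)


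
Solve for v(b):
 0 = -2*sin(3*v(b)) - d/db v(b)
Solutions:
 v(b) = -acos((-C1 - exp(12*b))/(C1 - exp(12*b)))/3 + 2*pi/3
 v(b) = acos((-C1 - exp(12*b))/(C1 - exp(12*b)))/3


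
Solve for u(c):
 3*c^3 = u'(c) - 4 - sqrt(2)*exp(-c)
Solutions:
 u(c) = C1 + 3*c^4/4 + 4*c - sqrt(2)*exp(-c)
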